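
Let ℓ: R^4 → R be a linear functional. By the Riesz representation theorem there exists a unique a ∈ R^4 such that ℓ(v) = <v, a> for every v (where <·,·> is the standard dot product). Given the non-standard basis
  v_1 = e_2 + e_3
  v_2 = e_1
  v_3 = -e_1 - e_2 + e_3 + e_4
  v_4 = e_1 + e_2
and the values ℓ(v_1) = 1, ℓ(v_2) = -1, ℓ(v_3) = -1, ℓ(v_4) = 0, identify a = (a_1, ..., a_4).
a = (-1, 1, 0, -1)

Write a = (a_1, ..., a_4) in the standard basis. For each basis vector v_i, ℓ(v_i) = <v_i, a> is a linear equation in the a_j's. Collect the n equations into a matrix system V a = ℓ, where row i of V is v_i (expressed in the standard basis). Since V is invertible (lower-triangular with 1s on the diagonal, up to permutation), solve by back-substitution:
  V =
[[0, 1, 1, 0],
 [1, 0, 0, 0],
 [-1, -1, 1, 1],
 [1, 1, 0, 0]]
  V a = (1, -1, -1, 0)
Solving gives a = (-1, 1, 0, -1).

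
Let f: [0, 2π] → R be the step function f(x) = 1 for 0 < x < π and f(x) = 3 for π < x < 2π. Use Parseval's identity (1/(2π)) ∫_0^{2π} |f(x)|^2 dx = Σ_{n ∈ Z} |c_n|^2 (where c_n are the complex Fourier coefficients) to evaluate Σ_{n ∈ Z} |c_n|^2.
Σ |c_n|^2 = 5

Parseval equates the L^2 energy of f (normalised by 1/(2π)) with the ℓ^2 sum of its Fourier coefficients: (1/(2π)) ∫_0^{2π} |f|^2 = Σ |c_n|^2.
Compute the left side: (1/(2π)) [∫_0^π 1^2 dx + ∫_π^{2π} 3^2 dx] = (1/(2π)) · (1π + 9π) = (1 + 9)/2 = 5.
So Σ_{n ∈ Z} |c_n|^2 = 5.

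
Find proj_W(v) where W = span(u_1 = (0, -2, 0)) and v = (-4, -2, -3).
proj_W(v) = (0, -2, 0)

Set up U = [u_1 | ... | u_1] ∈ R^(3×1). The projector onto W = col(U) is P = U (U^T U)^(-1) U^T.
Compute U^T U =
  [4],
and U^T v = (4).
Solve U^T U · c = U^T v for the coefficients: c = (1). The projection is proj_W(v) = U c.
Check: (v - proj_W(v)) · u_1 = 0  (should be 0).
Result: proj_W(v) = (0, -2, 0).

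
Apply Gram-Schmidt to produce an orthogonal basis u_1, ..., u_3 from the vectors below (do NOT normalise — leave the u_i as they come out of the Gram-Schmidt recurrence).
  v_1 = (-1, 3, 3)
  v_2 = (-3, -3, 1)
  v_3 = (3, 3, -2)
Orthogonal basis:
  u_1 = (-1, 3, 3)
  u_2 = (-60/19, -48/19, 28/19)
  u_3 = (-9/22, 3/11, -9/22)

Apply the Gram-Schmidt recurrence
  u_1 = v_1
  u_i = v_i − Σ_{j<i} ((v_i · u_j) / (u_j · u_j)) · u_j.

Step by step this gives:
  u_1 = (-1, 3, 3)
  u_2 = (-60/19, -48/19, 28/19)
  u_3 = (-9/22, 3/11, -9/22)

Orthogonality check:
  u_2 · u_1 = 0 (should be 0)
  u_3 · u_1 = 0 (should be 0)
  u_3 · u_2 = 0 (should be 0)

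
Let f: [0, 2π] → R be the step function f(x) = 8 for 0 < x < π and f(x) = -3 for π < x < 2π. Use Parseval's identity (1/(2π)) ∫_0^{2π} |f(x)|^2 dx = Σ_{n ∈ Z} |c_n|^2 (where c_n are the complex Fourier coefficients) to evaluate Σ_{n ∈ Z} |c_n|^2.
Σ |c_n|^2 = 73/2

Parseval equates the L^2 energy of f (normalised by 1/(2π)) with the ℓ^2 sum of its Fourier coefficients: (1/(2π)) ∫_0^{2π} |f|^2 = Σ |c_n|^2.
Compute the left side: (1/(2π)) [∫_0^π 8^2 dx + ∫_π^{2π} (-3)^2 dx] = (1/(2π)) · (64π + 9π) = (64 + 9)/2 = 73/2.
So Σ_{n ∈ Z} |c_n|^2 = 73/2.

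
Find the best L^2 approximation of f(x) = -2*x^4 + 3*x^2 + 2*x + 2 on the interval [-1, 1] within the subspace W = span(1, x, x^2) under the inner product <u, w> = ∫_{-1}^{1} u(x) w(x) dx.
g(x) = 9*x^2/7 + 2*x + 76/35

The best approximation g ∈ W is the orthogonal projection of f onto W. Writing g = a_0 + a_1 x + a_2 x^2, the coefficients solve the normal equations G · a = b where
  G_{ij} = <φ_i, φ_j> and b_i = <f, φ_i>, with φ_0 = 1, φ_1 = x, φ_2 = x^2.
G =
  [2, 0, 2/3]
  [0, 2/3, 0]
  [2/3, 0, 2/5],
b = (26/5, 4/3, 206/105).
Solving gives a_0 = 76/35, a_1 = 2, a_2 = 9/7, so
  g(x) = 9*x^2/7 + 2*x + 76/35.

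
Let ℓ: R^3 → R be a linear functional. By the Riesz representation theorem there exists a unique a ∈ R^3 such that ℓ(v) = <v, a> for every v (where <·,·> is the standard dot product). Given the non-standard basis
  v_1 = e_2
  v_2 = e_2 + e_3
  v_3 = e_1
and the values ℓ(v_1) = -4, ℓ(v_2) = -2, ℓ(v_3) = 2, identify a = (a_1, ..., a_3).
a = (2, -4, 2)

Write a = (a_1, ..., a_3) in the standard basis. For each basis vector v_i, ℓ(v_i) = <v_i, a> is a linear equation in the a_j's. Collect the n equations into a matrix system V a = ℓ, where row i of V is v_i (expressed in the standard basis). Since V is invertible (lower-triangular with 1s on the diagonal, up to permutation), solve by back-substitution:
  V =
[[0, 1, 0],
 [0, 1, 1],
 [1, 0, 0]]
  V a = (-4, -2, 2)
Solving gives a = (2, -4, 2).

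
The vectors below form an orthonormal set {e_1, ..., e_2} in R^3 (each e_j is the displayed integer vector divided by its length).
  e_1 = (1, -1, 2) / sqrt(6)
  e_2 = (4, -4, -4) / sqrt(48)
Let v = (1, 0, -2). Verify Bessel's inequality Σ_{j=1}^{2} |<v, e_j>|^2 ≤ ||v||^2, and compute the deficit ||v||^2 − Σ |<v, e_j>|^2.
Σ |<v, e_j>|^2 = 9/2; ||v||^2 = 5; deficit = 1/2

Write each e_j = u_j / sqrt(<u_j, u_j>) where u_j is the displayed integer vector. Then <v, e_j> = <v, u_j> / sqrt(<u_j, u_j>), so |<v, e_j>|^2 = <v, u_j>^2 / <u_j, u_j>.
Coefficients: <v, e_1> = -3/sqrt(6), <v, e_2> = 12/sqrt(48).
Square and sum: Σ |<v, e_j>|^2 = 9/2.
Compute ||v||^2 = v·v = 5.
Deficit = 5 − 9/2 = 1/2 ≥ 0, confirming Bessel's inequality. (The deficit equals ||v − Σ <v,e_j> e_j||^2, the squared distance from v to span{e_j}.)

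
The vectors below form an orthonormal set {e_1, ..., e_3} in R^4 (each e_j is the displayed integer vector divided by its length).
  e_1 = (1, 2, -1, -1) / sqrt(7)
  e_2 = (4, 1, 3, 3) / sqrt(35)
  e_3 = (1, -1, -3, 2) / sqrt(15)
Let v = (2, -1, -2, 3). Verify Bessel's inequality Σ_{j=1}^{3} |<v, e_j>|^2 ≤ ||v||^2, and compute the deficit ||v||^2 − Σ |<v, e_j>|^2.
Σ |<v, e_j>|^2 = 18; ||v||^2 = 18; deficit = 0

Write each e_j = u_j / sqrt(<u_j, u_j>) where u_j is the displayed integer vector. Then <v, e_j> = <v, u_j> / sqrt(<u_j, u_j>), so |<v, e_j>|^2 = <v, u_j>^2 / <u_j, u_j>.
Coefficients: <v, e_1> = -1/sqrt(7), <v, e_2> = 10/sqrt(35), <v, e_3> = 15/sqrt(15).
Square and sum: Σ |<v, e_j>|^2 = 18.
Compute ||v||^2 = v·v = 18.
Deficit = 18 − 18 = 0 ≥ 0, confirming Bessel's inequality. (The deficit equals ||v − Σ <v,e_j> e_j||^2, the squared distance from v to span{e_j}.)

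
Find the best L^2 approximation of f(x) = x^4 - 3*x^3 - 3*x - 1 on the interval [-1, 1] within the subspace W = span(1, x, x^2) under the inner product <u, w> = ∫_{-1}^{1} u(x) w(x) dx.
g(x) = 6*x^2/7 - 24*x/5 - 38/35

The best approximation g ∈ W is the orthogonal projection of f onto W. Writing g = a_0 + a_1 x + a_2 x^2, the coefficients solve the normal equations G · a = b where
  G_{ij} = <φ_i, φ_j> and b_i = <f, φ_i>, with φ_0 = 1, φ_1 = x, φ_2 = x^2.
G =
  [2, 0, 2/3]
  [0, 2/3, 0]
  [2/3, 0, 2/5],
b = (-8/5, -16/5, -8/21).
Solving gives a_0 = -38/35, a_1 = -24/5, a_2 = 6/7, so
  g(x) = 6*x^2/7 - 24*x/5 - 38/35.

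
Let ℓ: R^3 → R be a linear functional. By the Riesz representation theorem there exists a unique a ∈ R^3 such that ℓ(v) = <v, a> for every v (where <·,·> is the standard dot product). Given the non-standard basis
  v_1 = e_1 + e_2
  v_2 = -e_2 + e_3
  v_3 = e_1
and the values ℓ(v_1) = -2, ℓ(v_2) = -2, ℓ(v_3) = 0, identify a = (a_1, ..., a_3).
a = (0, -2, -4)

Write a = (a_1, ..., a_3) in the standard basis. For each basis vector v_i, ℓ(v_i) = <v_i, a> is a linear equation in the a_j's. Collect the n equations into a matrix system V a = ℓ, where row i of V is v_i (expressed in the standard basis). Since V is invertible (lower-triangular with 1s on the diagonal, up to permutation), solve by back-substitution:
  V =
[[1, 1, 0],
 [0, -1, 1],
 [1, 0, 0]]
  V a = (-2, -2, 0)
Solving gives a = (0, -2, -4).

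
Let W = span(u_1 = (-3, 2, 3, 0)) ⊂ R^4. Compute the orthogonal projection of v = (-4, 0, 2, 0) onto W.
proj_W(v) = (-27/11, 18/11, 27/11, 0)

Set up U = [u_1 | ... | u_1] ∈ R^(4×1). The projector onto W = col(U) is P = U (U^T U)^(-1) U^T.
Compute U^T U =
  [22],
and U^T v = (18).
Solve U^T U · c = U^T v for the coefficients: c = (9/11). The projection is proj_W(v) = U c.
Check: (v - proj_W(v)) · u_1 = 0  (should be 0).
Result: proj_W(v) = (-27/11, 18/11, 27/11, 0).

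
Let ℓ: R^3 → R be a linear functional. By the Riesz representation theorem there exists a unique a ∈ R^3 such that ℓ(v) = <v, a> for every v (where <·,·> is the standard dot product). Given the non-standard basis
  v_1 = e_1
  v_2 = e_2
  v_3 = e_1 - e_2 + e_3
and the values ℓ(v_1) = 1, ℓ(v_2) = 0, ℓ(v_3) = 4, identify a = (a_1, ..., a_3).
a = (1, 0, 3)

Write a = (a_1, ..., a_3) in the standard basis. For each basis vector v_i, ℓ(v_i) = <v_i, a> is a linear equation in the a_j's. Collect the n equations into a matrix system V a = ℓ, where row i of V is v_i (expressed in the standard basis). Since V is invertible (lower-triangular with 1s on the diagonal, up to permutation), solve by back-substitution:
  V =
[[1, 0, 0],
 [0, 1, 0],
 [1, -1, 1]]
  V a = (1, 0, 4)
Solving gives a = (1, 0, 3).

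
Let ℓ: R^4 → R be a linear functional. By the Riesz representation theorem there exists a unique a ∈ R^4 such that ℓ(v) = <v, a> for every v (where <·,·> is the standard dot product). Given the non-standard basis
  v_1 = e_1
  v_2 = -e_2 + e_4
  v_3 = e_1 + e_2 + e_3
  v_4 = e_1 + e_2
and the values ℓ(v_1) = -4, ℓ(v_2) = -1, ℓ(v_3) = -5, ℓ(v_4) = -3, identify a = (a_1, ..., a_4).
a = (-4, 1, -2, 0)

Write a = (a_1, ..., a_4) in the standard basis. For each basis vector v_i, ℓ(v_i) = <v_i, a> is a linear equation in the a_j's. Collect the n equations into a matrix system V a = ℓ, where row i of V is v_i (expressed in the standard basis). Since V is invertible (lower-triangular with 1s on the diagonal, up to permutation), solve by back-substitution:
  V =
[[1, 0, 0, 0],
 [0, -1, 0, 1],
 [1, 1, 1, 0],
 [1, 1, 0, 0]]
  V a = (-4, -1, -5, -3)
Solving gives a = (-4, 1, -2, 0).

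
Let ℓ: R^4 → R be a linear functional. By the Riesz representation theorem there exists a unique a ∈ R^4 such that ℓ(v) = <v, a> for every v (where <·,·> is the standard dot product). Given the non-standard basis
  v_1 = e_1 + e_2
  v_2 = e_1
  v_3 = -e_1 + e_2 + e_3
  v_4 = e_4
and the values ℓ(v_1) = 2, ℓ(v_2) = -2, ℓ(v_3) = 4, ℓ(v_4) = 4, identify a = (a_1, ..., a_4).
a = (-2, 4, -2, 4)

Write a = (a_1, ..., a_4) in the standard basis. For each basis vector v_i, ℓ(v_i) = <v_i, a> is a linear equation in the a_j's. Collect the n equations into a matrix system V a = ℓ, where row i of V is v_i (expressed in the standard basis). Since V is invertible (lower-triangular with 1s on the diagonal, up to permutation), solve by back-substitution:
  V =
[[1, 1, 0, 0],
 [1, 0, 0, 0],
 [-1, 1, 1, 0],
 [0, 0, 0, 1]]
  V a = (2, -2, 4, 4)
Solving gives a = (-2, 4, -2, 4).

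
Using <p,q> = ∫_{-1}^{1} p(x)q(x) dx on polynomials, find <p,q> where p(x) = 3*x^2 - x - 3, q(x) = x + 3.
<p,q> = -38/3

Expand the product: p(x)·q(x) = 3*x^3 + 8*x^2 - 6*x - 9.
∫_{-1}^{1} of each monomial x^k gives [2/(k+1) if k even, 0 if k odd]. Integrating term-by-term (or equivalently evaluating the antiderivative F(x) = 3*x^4/4 + 8*x^3/3 - 3*x^2 - 9*x at the endpoints):
  F(1) − F(−1) = -103/12 − (49/12) = -38/3.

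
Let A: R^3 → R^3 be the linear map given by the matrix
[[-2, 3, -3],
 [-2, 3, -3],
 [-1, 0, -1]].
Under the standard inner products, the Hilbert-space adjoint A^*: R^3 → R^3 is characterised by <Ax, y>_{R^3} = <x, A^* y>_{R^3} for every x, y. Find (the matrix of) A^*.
A^* = A^T =
[[-2, -2, -1],
 [3, 3, 0],
 [-3, -3, -1]]

For real matrices with standard dot products, the defining identity <Ax, y> = <x, A^* y> gives (Ax)^T y = x^T (A^*) y, i.e. x^T A^T y = x^T (A^*) y. Since this holds for all x, y, we must have A^* = A^T. Therefore
A^* =
[[-2, -2, -1],
 [3, 3, 0],
 [-3, -3, -1]].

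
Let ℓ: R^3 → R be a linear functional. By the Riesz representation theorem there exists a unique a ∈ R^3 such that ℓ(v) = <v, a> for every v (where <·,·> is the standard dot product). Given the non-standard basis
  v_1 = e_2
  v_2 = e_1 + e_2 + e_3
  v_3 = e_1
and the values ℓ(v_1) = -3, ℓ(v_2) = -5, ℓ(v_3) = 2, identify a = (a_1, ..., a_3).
a = (2, -3, -4)

Write a = (a_1, ..., a_3) in the standard basis. For each basis vector v_i, ℓ(v_i) = <v_i, a> is a linear equation in the a_j's. Collect the n equations into a matrix system V a = ℓ, where row i of V is v_i (expressed in the standard basis). Since V is invertible (lower-triangular with 1s on the diagonal, up to permutation), solve by back-substitution:
  V =
[[0, 1, 0],
 [1, 1, 1],
 [1, 0, 0]]
  V a = (-3, -5, 2)
Solving gives a = (2, -3, -4).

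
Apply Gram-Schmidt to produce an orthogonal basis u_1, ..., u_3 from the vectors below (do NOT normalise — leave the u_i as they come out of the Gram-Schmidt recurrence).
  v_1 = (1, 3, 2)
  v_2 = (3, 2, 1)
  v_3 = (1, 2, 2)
Orthogonal basis:
  u_1 = (1, 3, 2)
  u_2 = (31/14, -5/14, -4/7)
  u_3 = (1/15, -1/3, 7/15)

Apply the Gram-Schmidt recurrence
  u_1 = v_1
  u_i = v_i − Σ_{j<i} ((v_i · u_j) / (u_j · u_j)) · u_j.

Step by step this gives:
  u_1 = (1, 3, 2)
  u_2 = (31/14, -5/14, -4/7)
  u_3 = (1/15, -1/3, 7/15)

Orthogonality check:
  u_2 · u_1 = 0 (should be 0)
  u_3 · u_1 = 0 (should be 0)
  u_3 · u_2 = 0 (should be 0)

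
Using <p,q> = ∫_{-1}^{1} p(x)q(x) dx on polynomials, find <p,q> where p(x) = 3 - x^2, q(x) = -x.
<p,q> = 0

Expand the product: p(x)·q(x) = x^3 - 3*x.
∫_{-1}^{1} of each monomial x^k gives [2/(k+1) if k even, 0 if k odd]. Integrating term-by-term (or equivalently evaluating the antiderivative F(x) = x^4/4 - 3*x^2/2 at the endpoints):
  F(1) − F(−1) = -5/4 − (-5/4) = 0.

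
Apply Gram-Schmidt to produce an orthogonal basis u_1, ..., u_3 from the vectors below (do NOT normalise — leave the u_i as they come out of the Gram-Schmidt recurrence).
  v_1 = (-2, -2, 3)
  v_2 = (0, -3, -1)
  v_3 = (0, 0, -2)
Orthogonal basis:
  u_1 = (-2, -2, 3)
  u_2 = (6/17, -45/17, -26/17)
  u_3 = (-132/161, 24/161, -72/161)

Apply the Gram-Schmidt recurrence
  u_1 = v_1
  u_i = v_i − Σ_{j<i} ((v_i · u_j) / (u_j · u_j)) · u_j.

Step by step this gives:
  u_1 = (-2, -2, 3)
  u_2 = (6/17, -45/17, -26/17)
  u_3 = (-132/161, 24/161, -72/161)

Orthogonality check:
  u_2 · u_1 = 0 (should be 0)
  u_3 · u_1 = 0 (should be 0)
  u_3 · u_2 = 0 (should be 0)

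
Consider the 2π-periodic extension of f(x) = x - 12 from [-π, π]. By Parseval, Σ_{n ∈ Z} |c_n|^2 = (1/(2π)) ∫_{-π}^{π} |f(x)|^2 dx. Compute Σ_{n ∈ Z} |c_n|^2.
Σ |c_n|^2 = π^2/3 + 144

Expand and integrate term by term over [-π, π]:
  ∫ (x)^2 dx = 1·(2π^3/3); ∫ 2·1·(-12)·x dx = 0 (odd integrand); ∫ (-12)^2 dx = 144·2π.
So (1/(2π)) ∫_{-π}^{π} (x - 12)^2 dx = 1π^2/3 + 144 = π^2/3 + 144.
Parseval ⇒ Σ |c_n|^2 = π^2/3 + 144.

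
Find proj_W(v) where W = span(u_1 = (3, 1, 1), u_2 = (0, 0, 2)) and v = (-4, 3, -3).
proj_W(v) = (-27/10, -9/10, -3)

Set up U = [u_1 | ... | u_2] ∈ R^(3×2). The projector onto W = col(U) is P = U (U^T U)^(-1) U^T.
Compute U^T U =
  [11, 2]
  [2, 4],
and U^T v = (-12, -6).
Solve U^T U · c = U^T v for the coefficients: c = (-9/10, -21/20). The projection is proj_W(v) = U c.
Check: (v - proj_W(v)) · u_1 = 0  (should be 0).
Check: (v - proj_W(v)) · u_2 = 0  (should be 0).
Result: proj_W(v) = (-27/10, -9/10, -3).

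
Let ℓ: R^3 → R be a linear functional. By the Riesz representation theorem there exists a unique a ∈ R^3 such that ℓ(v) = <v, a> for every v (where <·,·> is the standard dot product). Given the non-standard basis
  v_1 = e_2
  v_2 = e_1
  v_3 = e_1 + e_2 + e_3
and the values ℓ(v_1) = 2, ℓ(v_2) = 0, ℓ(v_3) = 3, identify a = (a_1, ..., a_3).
a = (0, 2, 1)

Write a = (a_1, ..., a_3) in the standard basis. For each basis vector v_i, ℓ(v_i) = <v_i, a> is a linear equation in the a_j's. Collect the n equations into a matrix system V a = ℓ, where row i of V is v_i (expressed in the standard basis). Since V is invertible (lower-triangular with 1s on the diagonal, up to permutation), solve by back-substitution:
  V =
[[0, 1, 0],
 [1, 0, 0],
 [1, 1, 1]]
  V a = (2, 0, 3)
Solving gives a = (0, 2, 1).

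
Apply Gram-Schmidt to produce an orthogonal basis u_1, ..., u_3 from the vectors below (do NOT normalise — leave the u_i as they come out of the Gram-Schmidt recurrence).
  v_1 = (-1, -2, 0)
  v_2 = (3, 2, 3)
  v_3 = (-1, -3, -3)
Orthogonal basis:
  u_1 = (-1, -2, 0)
  u_2 = (8/5, -4/5, 3)
  u_3 = (90/61, -45/61, -60/61)

Apply the Gram-Schmidt recurrence
  u_1 = v_1
  u_i = v_i − Σ_{j<i} ((v_i · u_j) / (u_j · u_j)) · u_j.

Step by step this gives:
  u_1 = (-1, -2, 0)
  u_2 = (8/5, -4/5, 3)
  u_3 = (90/61, -45/61, -60/61)

Orthogonality check:
  u_2 · u_1 = 0 (should be 0)
  u_3 · u_1 = 0 (should be 0)
  u_3 · u_2 = 0 (should be 0)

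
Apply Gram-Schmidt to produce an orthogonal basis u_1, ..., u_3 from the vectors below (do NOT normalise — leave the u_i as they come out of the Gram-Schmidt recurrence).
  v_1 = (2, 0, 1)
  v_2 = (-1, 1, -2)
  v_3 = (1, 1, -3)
Orthogonal basis:
  u_1 = (2, 0, 1)
  u_2 = (3/5, 1, -6/5)
  u_3 = (2/7, -6/7, -4/7)

Apply the Gram-Schmidt recurrence
  u_1 = v_1
  u_i = v_i − Σ_{j<i} ((v_i · u_j) / (u_j · u_j)) · u_j.

Step by step this gives:
  u_1 = (2, 0, 1)
  u_2 = (3/5, 1, -6/5)
  u_3 = (2/7, -6/7, -4/7)

Orthogonality check:
  u_2 · u_1 = 0 (should be 0)
  u_3 · u_1 = 0 (should be 0)
  u_3 · u_2 = 0 (should be 0)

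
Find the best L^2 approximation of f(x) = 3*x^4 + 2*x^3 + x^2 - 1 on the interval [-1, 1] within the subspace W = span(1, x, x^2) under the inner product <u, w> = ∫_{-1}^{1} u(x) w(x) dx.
g(x) = 25*x^2/7 + 6*x/5 - 44/35

The best approximation g ∈ W is the orthogonal projection of f onto W. Writing g = a_0 + a_1 x + a_2 x^2, the coefficients solve the normal equations G · a = b where
  G_{ij} = <φ_i, φ_j> and b_i = <f, φ_i>, with φ_0 = 1, φ_1 = x, φ_2 = x^2.
G =
  [2, 0, 2/3]
  [0, 2/3, 0]
  [2/3, 0, 2/5],
b = (-2/15, 4/5, 62/105).
Solving gives a_0 = -44/35, a_1 = 6/5, a_2 = 25/7, so
  g(x) = 25*x^2/7 + 6*x/5 - 44/35.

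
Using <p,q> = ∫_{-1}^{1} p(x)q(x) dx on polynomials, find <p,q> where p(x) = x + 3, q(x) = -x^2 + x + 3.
<p,q> = 50/3

Expand the product: p(x)·q(x) = -x^3 - 2*x^2 + 6*x + 9.
∫_{-1}^{1} of each monomial x^k gives [2/(k+1) if k even, 0 if k odd]. Integrating term-by-term (or equivalently evaluating the antiderivative F(x) = -x^4/4 - 2*x^3/3 + 3*x^2 + 9*x at the endpoints):
  F(1) − F(−1) = 133/12 − (-67/12) = 50/3.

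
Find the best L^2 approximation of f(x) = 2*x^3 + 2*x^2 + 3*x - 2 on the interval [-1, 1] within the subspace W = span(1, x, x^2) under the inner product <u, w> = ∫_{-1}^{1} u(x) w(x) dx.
g(x) = 2*x^2 + 21*x/5 - 2

The best approximation g ∈ W is the orthogonal projection of f onto W. Writing g = a_0 + a_1 x + a_2 x^2, the coefficients solve the normal equations G · a = b where
  G_{ij} = <φ_i, φ_j> and b_i = <f, φ_i>, with φ_0 = 1, φ_1 = x, φ_2 = x^2.
G =
  [2, 0, 2/3]
  [0, 2/3, 0]
  [2/3, 0, 2/5],
b = (-8/3, 14/5, -8/15).
Solving gives a_0 = -2, a_1 = 21/5, a_2 = 2, so
  g(x) = 2*x^2 + 21*x/5 - 2.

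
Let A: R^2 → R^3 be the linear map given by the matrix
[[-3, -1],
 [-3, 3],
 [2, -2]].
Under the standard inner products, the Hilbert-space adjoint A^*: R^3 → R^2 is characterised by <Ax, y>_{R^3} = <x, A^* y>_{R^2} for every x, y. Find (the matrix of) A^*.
A^* = A^T =
[[-3, -3, 2],
 [-1, 3, -2]]

For real matrices with standard dot products, the defining identity <Ax, y> = <x, A^* y> gives (Ax)^T y = x^T (A^*) y, i.e. x^T A^T y = x^T (A^*) y. Since this holds for all x, y, we must have A^* = A^T. Therefore
A^* =
[[-3, -3, 2],
 [-1, 3, -2]].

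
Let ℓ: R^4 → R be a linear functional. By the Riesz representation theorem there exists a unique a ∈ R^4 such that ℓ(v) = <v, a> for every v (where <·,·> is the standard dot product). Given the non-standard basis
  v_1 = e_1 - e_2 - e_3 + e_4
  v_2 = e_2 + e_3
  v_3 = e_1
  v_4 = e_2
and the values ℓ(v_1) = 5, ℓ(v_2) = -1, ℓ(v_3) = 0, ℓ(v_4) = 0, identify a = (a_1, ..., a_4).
a = (0, 0, -1, 4)

Write a = (a_1, ..., a_4) in the standard basis. For each basis vector v_i, ℓ(v_i) = <v_i, a> is a linear equation in the a_j's. Collect the n equations into a matrix system V a = ℓ, where row i of V is v_i (expressed in the standard basis). Since V is invertible (lower-triangular with 1s on the diagonal, up to permutation), solve by back-substitution:
  V =
[[1, -1, -1, 1],
 [0, 1, 1, 0],
 [1, 0, 0, 0],
 [0, 1, 0, 0]]
  V a = (5, -1, 0, 0)
Solving gives a = (0, 0, -1, 4).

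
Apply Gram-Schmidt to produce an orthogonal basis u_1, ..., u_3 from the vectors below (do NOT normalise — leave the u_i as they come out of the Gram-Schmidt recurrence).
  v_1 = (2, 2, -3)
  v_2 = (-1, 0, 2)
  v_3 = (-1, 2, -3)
Orthogonal basis:
  u_1 = (2, 2, -3)
  u_2 = (-1/17, 16/17, 10/17)
  u_3 = (-16/7, 4/7, -8/7)

Apply the Gram-Schmidt recurrence
  u_1 = v_1
  u_i = v_i − Σ_{j<i} ((v_i · u_j) / (u_j · u_j)) · u_j.

Step by step this gives:
  u_1 = (2, 2, -3)
  u_2 = (-1/17, 16/17, 10/17)
  u_3 = (-16/7, 4/7, -8/7)

Orthogonality check:
  u_2 · u_1 = 0 (should be 0)
  u_3 · u_1 = 0 (should be 0)
  u_3 · u_2 = 0 (should be 0)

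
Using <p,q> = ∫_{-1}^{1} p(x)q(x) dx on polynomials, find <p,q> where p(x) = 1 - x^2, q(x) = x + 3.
<p,q> = 4

Expand the product: p(x)·q(x) = -x^3 - 3*x^2 + x + 3.
∫_{-1}^{1} of each monomial x^k gives [2/(k+1) if k even, 0 if k odd]. Integrating term-by-term (or equivalently evaluating the antiderivative F(x) = -x^4/4 - x^3 + x^2/2 + 3*x at the endpoints):
  F(1) − F(−1) = 9/4 − (-7/4) = 4.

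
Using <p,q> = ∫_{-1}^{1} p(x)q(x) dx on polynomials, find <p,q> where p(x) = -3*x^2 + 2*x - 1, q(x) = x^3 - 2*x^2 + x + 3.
<p,q> = -92/15

Expand the product: p(x)·q(x) = -3*x^5 + 8*x^4 - 8*x^3 - 5*x^2 + 5*x - 3.
∫_{-1}^{1} of each monomial x^k gives [2/(k+1) if k even, 0 if k odd]. Integrating term-by-term (or equivalently evaluating the antiderivative F(x) = -x^6/2 + 8*x^5/5 - 2*x^4 - 5*x^3/3 + 5*x^2/2 - 3*x at the endpoints):
  F(1) − F(−1) = -46/15 − (46/15) = -92/15.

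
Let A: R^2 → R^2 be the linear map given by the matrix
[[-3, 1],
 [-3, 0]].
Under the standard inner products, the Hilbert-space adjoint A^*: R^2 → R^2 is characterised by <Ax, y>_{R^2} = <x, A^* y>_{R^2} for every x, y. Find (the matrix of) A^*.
A^* = A^T =
[[-3, -3],
 [1, 0]]

For real matrices with standard dot products, the defining identity <Ax, y> = <x, A^* y> gives (Ax)^T y = x^T (A^*) y, i.e. x^T A^T y = x^T (A^*) y. Since this holds for all x, y, we must have A^* = A^T. Therefore
A^* =
[[-3, -3],
 [1, 0]].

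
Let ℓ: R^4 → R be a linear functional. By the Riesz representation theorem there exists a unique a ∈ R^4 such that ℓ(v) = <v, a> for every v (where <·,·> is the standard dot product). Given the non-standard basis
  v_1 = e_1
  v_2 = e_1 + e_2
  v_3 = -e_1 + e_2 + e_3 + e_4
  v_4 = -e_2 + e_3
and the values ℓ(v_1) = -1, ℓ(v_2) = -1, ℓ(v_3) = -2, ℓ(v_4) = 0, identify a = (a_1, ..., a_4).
a = (-1, 0, 0, -3)

Write a = (a_1, ..., a_4) in the standard basis. For each basis vector v_i, ℓ(v_i) = <v_i, a> is a linear equation in the a_j's. Collect the n equations into a matrix system V a = ℓ, where row i of V is v_i (expressed in the standard basis). Since V is invertible (lower-triangular with 1s on the diagonal, up to permutation), solve by back-substitution:
  V =
[[1, 0, 0, 0],
 [1, 1, 0, 0],
 [-1, 1, 1, 1],
 [0, -1, 1, 0]]
  V a = (-1, -1, -2, 0)
Solving gives a = (-1, 0, 0, -3).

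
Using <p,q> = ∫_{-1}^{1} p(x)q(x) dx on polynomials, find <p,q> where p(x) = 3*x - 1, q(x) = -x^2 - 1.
<p,q> = 8/3

Expand the product: p(x)·q(x) = -3*x^3 + x^2 - 3*x + 1.
∫_{-1}^{1} of each monomial x^k gives [2/(k+1) if k even, 0 if k odd]. Integrating term-by-term (or equivalently evaluating the antiderivative F(x) = -3*x^4/4 + x^3/3 - 3*x^2/2 + x at the endpoints):
  F(1) − F(−1) = -11/12 − (-43/12) = 8/3.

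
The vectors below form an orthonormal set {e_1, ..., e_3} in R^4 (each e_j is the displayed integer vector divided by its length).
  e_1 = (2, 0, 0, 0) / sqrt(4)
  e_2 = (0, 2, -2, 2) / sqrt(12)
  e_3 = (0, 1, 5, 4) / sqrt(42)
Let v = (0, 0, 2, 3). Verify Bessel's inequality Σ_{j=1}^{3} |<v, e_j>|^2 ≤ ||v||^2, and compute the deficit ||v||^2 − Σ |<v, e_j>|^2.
Σ |<v, e_j>|^2 = 83/7; ||v||^2 = 13; deficit = 8/7

Write each e_j = u_j / sqrt(<u_j, u_j>) where u_j is the displayed integer vector. Then <v, e_j> = <v, u_j> / sqrt(<u_j, u_j>), so |<v, e_j>|^2 = <v, u_j>^2 / <u_j, u_j>.
Coefficients: <v, e_1> = 0/sqrt(4), <v, e_2> = 2/sqrt(12), <v, e_3> = 22/sqrt(42).
Square and sum: Σ |<v, e_j>|^2 = 83/7.
Compute ||v||^2 = v·v = 13.
Deficit = 13 − 83/7 = 8/7 ≥ 0, confirming Bessel's inequality. (The deficit equals ||v − Σ <v,e_j> e_j||^2, the squared distance from v to span{e_j}.)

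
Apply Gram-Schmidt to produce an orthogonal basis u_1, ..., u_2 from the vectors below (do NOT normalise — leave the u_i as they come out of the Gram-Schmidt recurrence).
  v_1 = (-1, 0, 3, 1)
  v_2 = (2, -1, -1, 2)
Orthogonal basis:
  u_1 = (-1, 0, 3, 1)
  u_2 = (19/11, -1, -2/11, 25/11)

Apply the Gram-Schmidt recurrence
  u_1 = v_1
  u_i = v_i − Σ_{j<i} ((v_i · u_j) / (u_j · u_j)) · u_j.

Step by step this gives:
  u_1 = (-1, 0, 3, 1)
  u_2 = (19/11, -1, -2/11, 25/11)

Orthogonality check:
  u_2 · u_1 = 0 (should be 0)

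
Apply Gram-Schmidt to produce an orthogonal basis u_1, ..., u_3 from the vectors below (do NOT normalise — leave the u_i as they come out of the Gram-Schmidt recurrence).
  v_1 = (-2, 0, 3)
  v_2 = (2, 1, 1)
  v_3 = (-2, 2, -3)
Orthogonal basis:
  u_1 = (-2, 0, 3)
  u_2 = (24/13, 1, 16/13)
  u_3 = (-12/11, 32/11, -8/11)

Apply the Gram-Schmidt recurrence
  u_1 = v_1
  u_i = v_i − Σ_{j<i} ((v_i · u_j) / (u_j · u_j)) · u_j.

Step by step this gives:
  u_1 = (-2, 0, 3)
  u_2 = (24/13, 1, 16/13)
  u_3 = (-12/11, 32/11, -8/11)

Orthogonality check:
  u_2 · u_1 = 0 (should be 0)
  u_3 · u_1 = 0 (should be 0)
  u_3 · u_2 = 0 (should be 0)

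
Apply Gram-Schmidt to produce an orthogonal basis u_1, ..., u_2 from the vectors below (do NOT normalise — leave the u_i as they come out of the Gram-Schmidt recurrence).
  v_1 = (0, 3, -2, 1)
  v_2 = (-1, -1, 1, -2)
Orthogonal basis:
  u_1 = (0, 3, -2, 1)
  u_2 = (-1, 1/2, 0, -3/2)

Apply the Gram-Schmidt recurrence
  u_1 = v_1
  u_i = v_i − Σ_{j<i} ((v_i · u_j) / (u_j · u_j)) · u_j.

Step by step this gives:
  u_1 = (0, 3, -2, 1)
  u_2 = (-1, 1/2, 0, -3/2)

Orthogonality check:
  u_2 · u_1 = 0 (should be 0)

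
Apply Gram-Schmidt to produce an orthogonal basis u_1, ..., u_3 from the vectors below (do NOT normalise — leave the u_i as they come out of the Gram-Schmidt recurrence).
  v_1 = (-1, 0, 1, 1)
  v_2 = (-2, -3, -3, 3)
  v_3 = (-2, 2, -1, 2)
Orthogonal basis:
  u_1 = (-1, 0, 1, 1)
  u_2 = (-4/3, -3, -11/3, 7/3)
  u_3 = (-69/89, 223/89, -123/89, 54/89)

Apply the Gram-Schmidt recurrence
  u_1 = v_1
  u_i = v_i − Σ_{j<i} ((v_i · u_j) / (u_j · u_j)) · u_j.

Step by step this gives:
  u_1 = (-1, 0, 1, 1)
  u_2 = (-4/3, -3, -11/3, 7/3)
  u_3 = (-69/89, 223/89, -123/89, 54/89)

Orthogonality check:
  u_2 · u_1 = 0 (should be 0)
  u_3 · u_1 = 0 (should be 0)
  u_3 · u_2 = 0 (should be 0)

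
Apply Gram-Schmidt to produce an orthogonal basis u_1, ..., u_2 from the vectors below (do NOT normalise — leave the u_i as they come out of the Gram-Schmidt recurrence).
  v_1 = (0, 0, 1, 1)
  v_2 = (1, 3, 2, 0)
Orthogonal basis:
  u_1 = (0, 0, 1, 1)
  u_2 = (1, 3, 1, -1)

Apply the Gram-Schmidt recurrence
  u_1 = v_1
  u_i = v_i − Σ_{j<i} ((v_i · u_j) / (u_j · u_j)) · u_j.

Step by step this gives:
  u_1 = (0, 0, 1, 1)
  u_2 = (1, 3, 1, -1)

Orthogonality check:
  u_2 · u_1 = 0 (should be 0)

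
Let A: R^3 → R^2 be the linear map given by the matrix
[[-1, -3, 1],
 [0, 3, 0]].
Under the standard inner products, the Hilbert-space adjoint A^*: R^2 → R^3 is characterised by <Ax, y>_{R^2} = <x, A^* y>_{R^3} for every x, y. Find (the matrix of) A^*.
A^* = A^T =
[[-1, 0],
 [-3, 3],
 [1, 0]]

For real matrices with standard dot products, the defining identity <Ax, y> = <x, A^* y> gives (Ax)^T y = x^T (A^*) y, i.e. x^T A^T y = x^T (A^*) y. Since this holds for all x, y, we must have A^* = A^T. Therefore
A^* =
[[-1, 0],
 [-3, 3],
 [1, 0]].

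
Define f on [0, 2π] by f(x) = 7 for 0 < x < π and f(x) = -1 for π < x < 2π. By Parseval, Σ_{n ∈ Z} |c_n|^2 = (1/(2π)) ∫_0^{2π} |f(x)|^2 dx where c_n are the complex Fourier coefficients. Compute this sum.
Σ |c_n|^2 = 25

Parseval equates the L^2 energy of f (normalised by 1/(2π)) with the ℓ^2 sum of its Fourier coefficients: (1/(2π)) ∫_0^{2π} |f|^2 = Σ |c_n|^2.
Compute the left side: (1/(2π)) [∫_0^π 7^2 dx + ∫_π^{2π} (-1)^2 dx] = (1/(2π)) · (49π + 1π) = (49 + 1)/2 = 25.
So Σ_{n ∈ Z} |c_n|^2 = 25.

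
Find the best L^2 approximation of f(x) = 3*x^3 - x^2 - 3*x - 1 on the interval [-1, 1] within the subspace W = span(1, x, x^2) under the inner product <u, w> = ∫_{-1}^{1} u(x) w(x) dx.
g(x) = -x^2 - 6*x/5 - 1

The best approximation g ∈ W is the orthogonal projection of f onto W. Writing g = a_0 + a_1 x + a_2 x^2, the coefficients solve the normal equations G · a = b where
  G_{ij} = <φ_i, φ_j> and b_i = <f, φ_i>, with φ_0 = 1, φ_1 = x, φ_2 = x^2.
G =
  [2, 0, 2/3]
  [0, 2/3, 0]
  [2/3, 0, 2/5],
b = (-8/3, -4/5, -16/15).
Solving gives a_0 = -1, a_1 = -6/5, a_2 = -1, so
  g(x) = -x^2 - 6*x/5 - 1.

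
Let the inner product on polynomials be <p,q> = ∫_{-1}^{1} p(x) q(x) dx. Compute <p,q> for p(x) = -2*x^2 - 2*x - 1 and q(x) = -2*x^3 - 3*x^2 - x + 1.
<p,q> = 4

Expand the product: p(x)·q(x) = 4*x^5 + 10*x^4 + 10*x^3 + 3*x^2 - x - 1.
∫_{-1}^{1} of each monomial x^k gives [2/(k+1) if k even, 0 if k odd]. Integrating term-by-term (or equivalently evaluating the antiderivative F(x) = 2*x^6/3 + 2*x^5 + 5*x^4/2 + x^3 - x^2/2 - x at the endpoints):
  F(1) − F(−1) = 14/3 − (2/3) = 4.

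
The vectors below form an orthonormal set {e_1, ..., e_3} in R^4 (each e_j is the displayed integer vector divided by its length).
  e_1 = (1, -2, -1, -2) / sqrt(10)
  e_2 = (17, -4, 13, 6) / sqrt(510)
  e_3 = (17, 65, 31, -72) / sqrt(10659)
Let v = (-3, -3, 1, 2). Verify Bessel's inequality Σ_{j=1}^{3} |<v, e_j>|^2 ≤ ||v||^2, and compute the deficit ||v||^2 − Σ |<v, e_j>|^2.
Σ |<v, e_j>|^2 = 2691/209; ||v||^2 = 23; deficit = 2116/209

Write each e_j = u_j / sqrt(<u_j, u_j>) where u_j is the displayed integer vector. Then <v, e_j> = <v, u_j> / sqrt(<u_j, u_j>), so |<v, e_j>|^2 = <v, u_j>^2 / <u_j, u_j>.
Coefficients: <v, e_1> = -2/sqrt(10), <v, e_2> = -14/sqrt(510), <v, e_3> = -359/sqrt(10659).
Square and sum: Σ |<v, e_j>|^2 = 2691/209.
Compute ||v||^2 = v·v = 23.
Deficit = 23 − 2691/209 = 2116/209 ≥ 0, confirming Bessel's inequality. (The deficit equals ||v − Σ <v,e_j> e_j||^2, the squared distance from v to span{e_j}.)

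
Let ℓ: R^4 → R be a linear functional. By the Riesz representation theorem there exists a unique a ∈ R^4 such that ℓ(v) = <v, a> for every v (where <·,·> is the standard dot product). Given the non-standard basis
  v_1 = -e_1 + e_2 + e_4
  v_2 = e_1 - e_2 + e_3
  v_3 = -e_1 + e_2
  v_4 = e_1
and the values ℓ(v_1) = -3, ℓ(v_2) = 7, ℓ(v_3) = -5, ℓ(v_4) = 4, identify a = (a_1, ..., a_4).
a = (4, -1, 2, 2)

Write a = (a_1, ..., a_4) in the standard basis. For each basis vector v_i, ℓ(v_i) = <v_i, a> is a linear equation in the a_j's. Collect the n equations into a matrix system V a = ℓ, where row i of V is v_i (expressed in the standard basis). Since V is invertible (lower-triangular with 1s on the diagonal, up to permutation), solve by back-substitution:
  V =
[[-1, 1, 0, 1],
 [1, -1, 1, 0],
 [-1, 1, 0, 0],
 [1, 0, 0, 0]]
  V a = (-3, 7, -5, 4)
Solving gives a = (4, -1, 2, 2).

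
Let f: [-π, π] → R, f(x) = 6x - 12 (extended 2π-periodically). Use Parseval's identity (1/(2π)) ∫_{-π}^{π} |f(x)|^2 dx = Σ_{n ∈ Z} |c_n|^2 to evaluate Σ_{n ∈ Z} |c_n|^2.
Σ |c_n|^2 = 12π^2 + 144

Expand and integrate term by term over [-π, π]:
  ∫ (6x)^2 dx = 36·(2π^3/3); ∫ 2·6·(-12)·x dx = 0 (odd integrand); ∫ (-12)^2 dx = 144·2π.
So (1/(2π)) ∫_{-π}^{π} (6x - 12)^2 dx = 36π^2/3 + 144 = 12π^2 + 144.
Parseval ⇒ Σ |c_n|^2 = 12π^2 + 144.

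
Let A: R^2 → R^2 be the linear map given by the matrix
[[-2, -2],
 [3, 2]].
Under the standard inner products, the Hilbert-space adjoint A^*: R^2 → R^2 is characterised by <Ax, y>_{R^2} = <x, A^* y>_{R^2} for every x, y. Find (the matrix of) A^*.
A^* = A^T =
[[-2, 3],
 [-2, 2]]

For real matrices with standard dot products, the defining identity <Ax, y> = <x, A^* y> gives (Ax)^T y = x^T (A^*) y, i.e. x^T A^T y = x^T (A^*) y. Since this holds for all x, y, we must have A^* = A^T. Therefore
A^* =
[[-2, 3],
 [-2, 2]].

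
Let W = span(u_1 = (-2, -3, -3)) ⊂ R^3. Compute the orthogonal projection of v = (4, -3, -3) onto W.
proj_W(v) = (-10/11, -15/11, -15/11)

Set up U = [u_1 | ... | u_1] ∈ R^(3×1). The projector onto W = col(U) is P = U (U^T U)^(-1) U^T.
Compute U^T U =
  [22],
and U^T v = (10).
Solve U^T U · c = U^T v for the coefficients: c = (5/11). The projection is proj_W(v) = U c.
Check: (v - proj_W(v)) · u_1 = 0  (should be 0).
Result: proj_W(v) = (-10/11, -15/11, -15/11).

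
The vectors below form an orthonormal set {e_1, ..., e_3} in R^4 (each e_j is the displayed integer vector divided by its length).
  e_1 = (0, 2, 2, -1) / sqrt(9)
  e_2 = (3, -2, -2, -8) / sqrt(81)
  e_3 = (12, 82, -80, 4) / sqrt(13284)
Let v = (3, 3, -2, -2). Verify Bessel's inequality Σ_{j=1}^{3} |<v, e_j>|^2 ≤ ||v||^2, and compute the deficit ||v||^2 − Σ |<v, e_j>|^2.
Σ |<v, e_j>|^2 = 922/41; ||v||^2 = 26; deficit = 144/41

Write each e_j = u_j / sqrt(<u_j, u_j>) where u_j is the displayed integer vector. Then <v, e_j> = <v, u_j> / sqrt(<u_j, u_j>), so |<v, e_j>|^2 = <v, u_j>^2 / <u_j, u_j>.
Coefficients: <v, e_1> = 4/sqrt(9), <v, e_2> = 23/sqrt(81), <v, e_3> = 434/sqrt(13284).
Square and sum: Σ |<v, e_j>|^2 = 922/41.
Compute ||v||^2 = v·v = 26.
Deficit = 26 − 922/41 = 144/41 ≥ 0, confirming Bessel's inequality. (The deficit equals ||v − Σ <v,e_j> e_j||^2, the squared distance from v to span{e_j}.)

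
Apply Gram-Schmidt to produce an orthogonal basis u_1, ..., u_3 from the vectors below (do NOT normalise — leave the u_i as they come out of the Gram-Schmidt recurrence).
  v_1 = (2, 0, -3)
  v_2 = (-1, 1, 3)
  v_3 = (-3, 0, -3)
Orthogonal basis:
  u_1 = (2, 0, -3)
  u_2 = (9/13, 1, 6/13)
  u_3 = (-45/22, 45/22, -15/11)

Apply the Gram-Schmidt recurrence
  u_1 = v_1
  u_i = v_i − Σ_{j<i} ((v_i · u_j) / (u_j · u_j)) · u_j.

Step by step this gives:
  u_1 = (2, 0, -3)
  u_2 = (9/13, 1, 6/13)
  u_3 = (-45/22, 45/22, -15/11)

Orthogonality check:
  u_2 · u_1 = 0 (should be 0)
  u_3 · u_1 = 0 (should be 0)
  u_3 · u_2 = 0 (should be 0)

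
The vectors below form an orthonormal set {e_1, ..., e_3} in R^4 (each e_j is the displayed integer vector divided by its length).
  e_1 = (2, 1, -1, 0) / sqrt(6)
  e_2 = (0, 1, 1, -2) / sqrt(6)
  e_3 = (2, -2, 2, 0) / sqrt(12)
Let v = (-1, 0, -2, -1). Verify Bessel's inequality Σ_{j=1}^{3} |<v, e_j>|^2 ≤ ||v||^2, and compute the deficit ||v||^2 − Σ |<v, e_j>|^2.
Σ |<v, e_j>|^2 = 3; ||v||^2 = 6; deficit = 3

Write each e_j = u_j / sqrt(<u_j, u_j>) where u_j is the displayed integer vector. Then <v, e_j> = <v, u_j> / sqrt(<u_j, u_j>), so |<v, e_j>|^2 = <v, u_j>^2 / <u_j, u_j>.
Coefficients: <v, e_1> = 0/sqrt(6), <v, e_2> = 0/sqrt(6), <v, e_3> = -6/sqrt(12).
Square and sum: Σ |<v, e_j>|^2 = 3.
Compute ||v||^2 = v·v = 6.
Deficit = 6 − 3 = 3 ≥ 0, confirming Bessel's inequality. (The deficit equals ||v − Σ <v,e_j> e_j||^2, the squared distance from v to span{e_j}.)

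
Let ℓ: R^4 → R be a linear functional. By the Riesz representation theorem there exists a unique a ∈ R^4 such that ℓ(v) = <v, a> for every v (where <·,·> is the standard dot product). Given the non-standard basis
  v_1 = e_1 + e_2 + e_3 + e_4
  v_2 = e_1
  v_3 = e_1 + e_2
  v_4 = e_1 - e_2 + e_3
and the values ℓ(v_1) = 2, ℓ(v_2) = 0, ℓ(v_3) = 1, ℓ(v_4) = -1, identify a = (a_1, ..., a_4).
a = (0, 1, 0, 1)

Write a = (a_1, ..., a_4) in the standard basis. For each basis vector v_i, ℓ(v_i) = <v_i, a> is a linear equation in the a_j's. Collect the n equations into a matrix system V a = ℓ, where row i of V is v_i (expressed in the standard basis). Since V is invertible (lower-triangular with 1s on the diagonal, up to permutation), solve by back-substitution:
  V =
[[1, 1, 1, 1],
 [1, 0, 0, 0],
 [1, 1, 0, 0],
 [1, -1, 1, 0]]
  V a = (2, 0, 1, -1)
Solving gives a = (0, 1, 0, 1).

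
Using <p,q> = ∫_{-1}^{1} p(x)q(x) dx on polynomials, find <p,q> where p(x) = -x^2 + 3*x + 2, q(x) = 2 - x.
<p,q> = 14/3

Expand the product: p(x)·q(x) = x^3 - 5*x^2 + 4*x + 4.
∫_{-1}^{1} of each monomial x^k gives [2/(k+1) if k even, 0 if k odd]. Integrating term-by-term (or equivalently evaluating the antiderivative F(x) = x^4/4 - 5*x^3/3 + 2*x^2 + 4*x at the endpoints):
  F(1) − F(−1) = 55/12 − (-1/12) = 14/3.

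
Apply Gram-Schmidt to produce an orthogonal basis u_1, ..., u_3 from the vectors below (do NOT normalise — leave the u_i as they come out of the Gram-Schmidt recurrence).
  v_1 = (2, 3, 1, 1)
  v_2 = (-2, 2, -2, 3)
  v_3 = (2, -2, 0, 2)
Orthogonal basis:
  u_1 = (2, 3, 1, 1)
  u_2 = (-12/5, 7/5, -11/5, 14/5)
  u_3 = (30/17, -95/51, -11/51, 116/51)

Apply the Gram-Schmidt recurrence
  u_1 = v_1
  u_i = v_i − Σ_{j<i} ((v_i · u_j) / (u_j · u_j)) · u_j.

Step by step this gives:
  u_1 = (2, 3, 1, 1)
  u_2 = (-12/5, 7/5, -11/5, 14/5)
  u_3 = (30/17, -95/51, -11/51, 116/51)

Orthogonality check:
  u_2 · u_1 = 0 (should be 0)
  u_3 · u_1 = 0 (should be 0)
  u_3 · u_2 = 0 (should be 0)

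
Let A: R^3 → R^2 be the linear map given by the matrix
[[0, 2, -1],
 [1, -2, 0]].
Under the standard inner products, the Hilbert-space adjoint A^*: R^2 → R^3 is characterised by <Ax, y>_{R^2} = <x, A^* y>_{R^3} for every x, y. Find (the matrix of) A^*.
A^* = A^T =
[[0, 1],
 [2, -2],
 [-1, 0]]

For real matrices with standard dot products, the defining identity <Ax, y> = <x, A^* y> gives (Ax)^T y = x^T (A^*) y, i.e. x^T A^T y = x^T (A^*) y. Since this holds for all x, y, we must have A^* = A^T. Therefore
A^* =
[[0, 1],
 [2, -2],
 [-1, 0]].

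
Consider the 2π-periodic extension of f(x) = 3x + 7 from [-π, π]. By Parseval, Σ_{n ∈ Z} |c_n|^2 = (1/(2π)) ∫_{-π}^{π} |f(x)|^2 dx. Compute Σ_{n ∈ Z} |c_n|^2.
Σ |c_n|^2 = 3π^2 + 49

Expand and integrate term by term over [-π, π]:
  ∫ (3x)^2 dx = 9·(2π^3/3); ∫ 2·3·(7)·x dx = 0 (odd integrand); ∫ 7^2 dx = 49·2π.
So (1/(2π)) ∫_{-π}^{π} (3x + 7)^2 dx = 9π^2/3 + 49 = 3π^2 + 49.
Parseval ⇒ Σ |c_n|^2 = 3π^2 + 49.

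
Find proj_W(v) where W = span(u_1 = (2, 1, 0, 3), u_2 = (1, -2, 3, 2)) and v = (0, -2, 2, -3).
proj_W(v) = (-161/108, -233/108, 61/36, -211/108)

Set up U = [u_1 | ... | u_2] ∈ R^(4×2). The projector onto W = col(U) is P = U (U^T U)^(-1) U^T.
Compute U^T U =
  [14, 6]
  [6, 18],
and U^T v = (-11, 4).
Solve U^T U · c = U^T v for the coefficients: c = (-37/36, 61/108). The projection is proj_W(v) = U c.
Check: (v - proj_W(v)) · u_1 = 0  (should be 0).
Check: (v - proj_W(v)) · u_2 = 0  (should be 0).
Result: proj_W(v) = (-161/108, -233/108, 61/36, -211/108).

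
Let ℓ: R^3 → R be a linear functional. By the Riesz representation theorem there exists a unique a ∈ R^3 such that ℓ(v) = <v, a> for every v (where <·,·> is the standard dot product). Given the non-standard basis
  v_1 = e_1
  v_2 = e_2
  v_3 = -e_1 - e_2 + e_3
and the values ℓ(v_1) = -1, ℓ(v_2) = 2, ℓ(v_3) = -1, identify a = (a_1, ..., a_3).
a = (-1, 2, 0)

Write a = (a_1, ..., a_3) in the standard basis. For each basis vector v_i, ℓ(v_i) = <v_i, a> is a linear equation in the a_j's. Collect the n equations into a matrix system V a = ℓ, where row i of V is v_i (expressed in the standard basis). Since V is invertible (lower-triangular with 1s on the diagonal, up to permutation), solve by back-substitution:
  V =
[[1, 0, 0],
 [0, 1, 0],
 [-1, -1, 1]]
  V a = (-1, 2, -1)
Solving gives a = (-1, 2, 0).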